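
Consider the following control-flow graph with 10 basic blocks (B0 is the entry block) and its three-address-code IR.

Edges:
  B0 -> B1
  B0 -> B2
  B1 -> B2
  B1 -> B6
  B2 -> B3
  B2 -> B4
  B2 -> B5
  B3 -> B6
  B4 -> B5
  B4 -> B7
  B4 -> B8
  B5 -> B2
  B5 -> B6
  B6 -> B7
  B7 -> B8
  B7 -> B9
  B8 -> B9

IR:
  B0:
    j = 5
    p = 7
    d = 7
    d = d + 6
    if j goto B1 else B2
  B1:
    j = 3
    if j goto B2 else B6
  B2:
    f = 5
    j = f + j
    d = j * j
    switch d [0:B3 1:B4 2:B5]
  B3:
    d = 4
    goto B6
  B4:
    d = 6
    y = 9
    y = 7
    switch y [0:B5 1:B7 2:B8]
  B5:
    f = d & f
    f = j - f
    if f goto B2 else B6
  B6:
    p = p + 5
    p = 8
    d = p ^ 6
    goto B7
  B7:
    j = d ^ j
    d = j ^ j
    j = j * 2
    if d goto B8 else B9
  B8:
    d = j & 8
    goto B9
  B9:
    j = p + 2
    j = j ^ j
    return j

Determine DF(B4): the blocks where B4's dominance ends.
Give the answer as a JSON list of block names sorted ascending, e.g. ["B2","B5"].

Answer: ["B5", "B7", "B8"]

Analysis:
idom tree: B1←B0 B2←B0 B3←B2 B4←B2 B5←B2 B6←B0 B7←B0 B8←B0 B9←B0
Join-block Dom:
  B2: preds {B0,B1,B5}: {B0} ∩ {B0,B1} ∩ {B0,B2,B5} = {B0}; idom=B0
  B5: preds {B2,B4}: {B0,B2} ∩ {B0,B2,B4} = {B0,B2}; idom=B2
  B6: preds {B1,B3,B5}: {B0,B1} ∩ {B0,B2,B3} ∩ {B0,B2,B5} = {B0}; idom=B0
  B7: preds {B4,B6}: {B0,B2,B4} ∩ {B0,B6} = {B0}; idom=B0
  B8: preds {B4,B7}: {B0,B2,B4} ∩ {B0,B7} = {B0}; idom=B0
  B9: preds {B7,B8}: {B0,B7} ∩ {B0,B8} = {B0}; idom=B0

DF walk-up:
  B2←B0: walk · to B0
  B2←B1: walk B1 to B0
  B2←B5: walk B5→B2 to B0
  B5←B2: walk · to B2
  B5←B4: walk B4 to B2
  B6←B1: walk B1 to B0
  B6←B3: walk B3→B2 to B0
  B6←B5: walk B5→B2 to B0
  B7←B4: walk B4→B2 to B0
  B7←B6: walk B6 to B0
  B8←B4: walk B4→B2 to B0
  B8←B7: walk B7 to B0
  B9←B7: walk B7 to B0
  B9←B8: walk B8 to B0
  DF(B0)=∅
  DF(B1)={B2,B6}
  DF(B2)={B2,B6,B7,B8}
  DF(B3)={B6}
  DF(B4)={B5,B7,B8}
  DF(B5)={B2,B6}
  DF(B6)={B7}
  DF(B7)={B8,B9}
  DF(B8)={B9}
  DF(B9)=∅

DF(B4) = ["B5", "B7", "B8"]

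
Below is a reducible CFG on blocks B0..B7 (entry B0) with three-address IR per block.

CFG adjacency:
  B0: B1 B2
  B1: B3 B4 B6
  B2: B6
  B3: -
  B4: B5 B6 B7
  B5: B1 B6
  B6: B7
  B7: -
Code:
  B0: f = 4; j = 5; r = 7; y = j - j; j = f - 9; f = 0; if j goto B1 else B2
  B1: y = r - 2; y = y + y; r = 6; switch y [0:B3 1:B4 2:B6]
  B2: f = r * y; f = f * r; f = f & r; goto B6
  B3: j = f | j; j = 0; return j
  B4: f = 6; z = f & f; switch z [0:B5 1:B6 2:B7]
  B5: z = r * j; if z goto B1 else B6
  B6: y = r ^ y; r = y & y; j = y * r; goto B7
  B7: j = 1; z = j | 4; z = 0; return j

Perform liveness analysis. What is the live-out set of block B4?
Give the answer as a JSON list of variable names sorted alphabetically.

Answer: ["f", "j", "r", "y"]

Analysis:
def/use:
  B0: {f,j,r,y} / ∅
  B1: {r,y} / {r}
  B2: {f} / {r,y}
  B3: {j} / {f,j}
  B4: {f,z} / ∅
  B5: {z} / {j,r}
  B6: {j,r,y} / {r,y}
  B7: {j,z} / ∅

Liveness:
  live B0: ∅→{f,j,r,y}
  live B1: {f,j,r}→{f,j,r,y}
  live B2: {r,y}→{r,y}
  live B3: {f,j}→∅
  live B4: {j,r,y}→{f,j,r,y}
  live B5: {f,j,r,y}→{f,j,r,y}
  live B6: {r,y}→∅
  live B7: ∅→∅

live-out(B4) = ["f", "j", "r", "y"]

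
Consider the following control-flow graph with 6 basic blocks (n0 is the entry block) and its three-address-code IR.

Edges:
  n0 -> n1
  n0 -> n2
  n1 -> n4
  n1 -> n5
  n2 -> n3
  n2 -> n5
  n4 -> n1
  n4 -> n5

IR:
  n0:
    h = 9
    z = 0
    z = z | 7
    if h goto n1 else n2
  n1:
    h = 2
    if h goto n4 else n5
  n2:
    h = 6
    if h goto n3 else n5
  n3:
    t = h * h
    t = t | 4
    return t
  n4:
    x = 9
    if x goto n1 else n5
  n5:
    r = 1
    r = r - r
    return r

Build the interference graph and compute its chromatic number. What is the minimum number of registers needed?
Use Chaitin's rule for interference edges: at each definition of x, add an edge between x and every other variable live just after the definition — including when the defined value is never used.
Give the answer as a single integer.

def/use:
  n0: def={h,z} ue=∅
  n1: def={h} ue=∅
  n2: def={h} ue=∅
  n3: def={t} ue={h}
  n4: def={x} ue=∅
  n5: def={r} ue=∅

Backward fixpoint:
  n0: in=∅ out=∅
  n1: in=∅ out=∅
  n2: in=∅ out={h}
  n3: in={h} out=∅
  n4: in=∅ out=∅
  n5: in=∅ out=∅

Conflict graph:
  h↔{z}
  r↔∅
  t↔∅
  x↔∅
  z↔{h}

Colouring:
  {h,z} pairwise interfere (2-clique) ⇒ χ ≥ 2
  assign h→r0 r→r0 t→r0 x→r0 z→r1 — no edge inside a register ⇒ χ ≤ 2
  χ = 2

Answer: 2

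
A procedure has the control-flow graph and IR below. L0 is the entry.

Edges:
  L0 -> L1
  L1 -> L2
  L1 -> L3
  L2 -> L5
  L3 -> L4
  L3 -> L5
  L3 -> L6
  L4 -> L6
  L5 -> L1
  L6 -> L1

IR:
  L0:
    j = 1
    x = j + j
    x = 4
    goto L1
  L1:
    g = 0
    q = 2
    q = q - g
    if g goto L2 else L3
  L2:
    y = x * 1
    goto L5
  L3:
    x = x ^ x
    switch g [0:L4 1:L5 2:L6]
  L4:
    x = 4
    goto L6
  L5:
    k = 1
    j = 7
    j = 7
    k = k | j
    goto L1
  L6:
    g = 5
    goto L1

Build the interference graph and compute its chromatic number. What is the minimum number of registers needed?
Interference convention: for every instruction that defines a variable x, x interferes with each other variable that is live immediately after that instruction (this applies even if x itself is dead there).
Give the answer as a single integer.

Answer: 3

Derivation:
Block summaries:
  L0 def {j,x} use ∅
  L1 def {g,q} use ∅
  L2 def {y} use {x}
  L3 def {x} use {g,x}
  L4 def {x} use ∅
  L5 def {j,k} use ∅
  L6 def {g} use ∅

Liveness:
  L0 li=∅ lo={x}
  L1 li={x} lo={g,x}
  L2 li={x} lo={x}
  L3 li={g,x} lo={x}
  L4 li=∅ lo={x}
  L5 li={x} lo={x}
  L6 li={x} lo={x}

Interfere edges:
  g: {q,x}
  j: {k,x}
  k: {j,x}
  q: {g,x}
  x: {g,j,k,q,y}
  y: {x}

Registers:
  {g,q,x} pairwise interfere (3-clique) ⇒ χ ≥ 3
  3-colouring: c0={x}  c1={g,j,y}  c2={k,q}
  χ = 3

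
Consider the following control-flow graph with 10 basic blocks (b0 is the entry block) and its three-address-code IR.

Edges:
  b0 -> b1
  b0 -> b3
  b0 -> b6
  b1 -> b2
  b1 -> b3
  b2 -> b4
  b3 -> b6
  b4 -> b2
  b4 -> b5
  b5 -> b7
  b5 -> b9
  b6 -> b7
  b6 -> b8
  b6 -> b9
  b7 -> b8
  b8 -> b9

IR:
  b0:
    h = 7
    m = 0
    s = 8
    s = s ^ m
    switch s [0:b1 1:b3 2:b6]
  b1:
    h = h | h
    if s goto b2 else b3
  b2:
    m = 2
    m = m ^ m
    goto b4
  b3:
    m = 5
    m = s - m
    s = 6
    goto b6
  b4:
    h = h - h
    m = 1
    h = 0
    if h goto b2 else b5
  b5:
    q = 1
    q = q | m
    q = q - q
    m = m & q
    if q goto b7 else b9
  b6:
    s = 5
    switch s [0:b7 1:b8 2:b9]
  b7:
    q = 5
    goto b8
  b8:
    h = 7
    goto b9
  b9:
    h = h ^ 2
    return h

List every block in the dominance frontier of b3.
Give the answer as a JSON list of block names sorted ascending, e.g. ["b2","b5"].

idom tree: b1←b0 b2←b1 b3←b0 b4←b2 b5←b4 b6←b0 b7←b0 b8←b0 b9←b0
Dom at joins:
  b2: preds {b1,b4}: {b0,b1} ∩ {b0,b1,b2,b4} = {b0,b1}; idom=b1
  b3: preds {b0,b1}: {b0} ∩ {b0,b1} = {b0}; idom=b0
  b6: preds {b0,b3}: {b0} ∩ {b0,b3} = {b0}; idom=b0
  b7: preds {b5,b6}: {b0,b1,b2,b4,b5} ∩ {b0,b6} = {b0}; idom=b0
  b8: preds {b6,b7}: {b0,b6} ∩ {b0,b7} = {b0}; idom=b0
  b9: preds {b5,b6,b8}: {b0,b1,b2,b4,b5} ∩ {b0,b6} ∩ {b0,b8} = {b0}; idom=b0

DF derivation:
  b2←b1: walk · to b1
  b2←b4: walk b4→b2 to b1
  b3←b0: walk · to b0
  b3←b1: walk b1 to b0
  b6←b0: walk · to b0
  b6←b3: walk b3 to b0
  b7←b5: walk b5→b4→b2→b1 to b0
  b7←b6: walk b6 to b0
  b8←b6: walk b6 to b0
  b8←b7: walk b7 to b0
  b9←b5: walk b5→b4→b2→b1 to b0
  b9←b6: walk b6 to b0
  b9←b8: walk b8 to b0
  b0 → ∅
  b1 → {b3,b7,b9}
  b2 → {b2,b7,b9}
  b3 → {b6}
  b4 → {b2,b7,b9}
  b5 → {b7,b9}
  b6 → {b7,b8,b9}
  b7 → {b8}
  b8 → {b9}
  b9 → ∅

DF(b3) = ["b6"]

Answer: ["b6"]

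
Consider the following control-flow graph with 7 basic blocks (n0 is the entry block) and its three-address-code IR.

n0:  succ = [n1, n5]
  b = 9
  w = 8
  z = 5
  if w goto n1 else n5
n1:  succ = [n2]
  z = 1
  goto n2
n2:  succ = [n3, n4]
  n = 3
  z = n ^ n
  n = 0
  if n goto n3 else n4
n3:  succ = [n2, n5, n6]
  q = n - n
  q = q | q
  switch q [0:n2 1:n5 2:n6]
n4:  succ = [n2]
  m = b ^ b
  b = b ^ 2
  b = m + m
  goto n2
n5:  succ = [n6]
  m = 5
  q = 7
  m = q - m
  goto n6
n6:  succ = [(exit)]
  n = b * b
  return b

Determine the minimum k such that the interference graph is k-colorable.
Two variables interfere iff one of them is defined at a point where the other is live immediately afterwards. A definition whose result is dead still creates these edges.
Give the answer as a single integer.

Block summaries:
  n0 def {b,w,z} use ∅
  n1 def {z} use ∅
  n2 def {n,z} use ∅
  n3 def {q} use {n}
  n4 def {b,m} use {b}
  n5 def {m,q} use ∅
  n6 def {n} use {b}

Live sets:
  n0: in=∅ out={b}
  n1: in={b} out={b}
  n2: in={b} out={b,n}
  n3: in={b,n} out={b}
  n4: in={b} out={b}
  n5: in={b} out={b}
  n6: in={b} out=∅

Interference:
  b↔{m,n,q,w,z}
  m↔{b,q}
  n↔{b}
  q↔{b,m}
  w↔{b,z}
  z↔{b,w}

Colouring:
  clique {b,m,q} ⇒ need ≥ 3
  assign b→r0 m→r1 n→r1 q→r2 w→r1 z→r2 — no edge inside a register ⇒ χ ≤ 3
  χ = 3

Answer: 3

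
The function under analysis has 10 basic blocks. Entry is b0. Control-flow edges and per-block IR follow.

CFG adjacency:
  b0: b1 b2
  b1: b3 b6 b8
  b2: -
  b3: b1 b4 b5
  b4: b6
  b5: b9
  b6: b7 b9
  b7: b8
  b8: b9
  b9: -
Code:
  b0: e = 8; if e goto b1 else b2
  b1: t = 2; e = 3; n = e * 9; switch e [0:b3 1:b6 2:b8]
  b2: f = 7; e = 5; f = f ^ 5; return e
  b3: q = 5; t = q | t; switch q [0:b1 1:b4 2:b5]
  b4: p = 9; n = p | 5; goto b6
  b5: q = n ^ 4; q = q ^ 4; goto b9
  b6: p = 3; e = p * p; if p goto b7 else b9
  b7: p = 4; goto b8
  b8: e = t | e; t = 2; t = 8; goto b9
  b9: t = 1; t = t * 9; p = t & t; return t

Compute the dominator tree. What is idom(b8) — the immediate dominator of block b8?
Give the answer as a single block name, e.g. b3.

Answer: b1

Working:
idom tree: b1←b0 b2←b0 b3←b1 b4←b3 b5←b3 b6←b1 b7←b6 b8←b1 b9←b1
Dom at joins:
  b1: preds {b0,b3}: {b0} ∩ {b0,b1,b3} = {b0}; idom=b0
  b6: preds {b1,b4}: {b0,b1} ∩ {b0,b1,b3,b4} = {b0,b1}; idom=b1
  b8: preds {b1,b7}: {b0,b1} ∩ {b0,b1,b6,b7} = {b0,b1}; idom=b1
  b9: preds {b5,b6,b8}: {b0,b1,b3,b5} ∩ {b0,b1,b6} ∩ {b0,b1,b8} = {b0,b1}; idom=b1

idom(b8) = b1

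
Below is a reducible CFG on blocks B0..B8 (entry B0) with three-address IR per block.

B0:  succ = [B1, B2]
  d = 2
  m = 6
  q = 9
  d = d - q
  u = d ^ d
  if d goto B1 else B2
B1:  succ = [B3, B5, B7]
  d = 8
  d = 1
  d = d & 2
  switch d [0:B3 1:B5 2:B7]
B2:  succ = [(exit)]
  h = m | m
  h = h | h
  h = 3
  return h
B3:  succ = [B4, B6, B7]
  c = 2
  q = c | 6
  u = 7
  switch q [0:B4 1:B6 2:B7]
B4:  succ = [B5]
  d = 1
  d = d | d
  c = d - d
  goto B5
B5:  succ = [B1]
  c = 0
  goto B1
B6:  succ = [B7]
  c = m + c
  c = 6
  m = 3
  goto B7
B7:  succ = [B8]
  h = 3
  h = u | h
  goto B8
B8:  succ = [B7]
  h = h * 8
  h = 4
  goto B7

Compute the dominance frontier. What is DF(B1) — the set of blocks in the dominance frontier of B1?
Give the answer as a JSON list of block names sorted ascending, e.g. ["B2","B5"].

Answer: ["B1"]

Working:
idom tree: B1←B0 B2←B0 B3←B1 B4←B3 B5←B1 B6←B3 B7←B1 B8←B7
Dom∩ at merges:
  B1: preds {B0,B5}: {B0} ∩ {B0,B1,B5} = {B0}; idom=B0
  B5: preds {B1,B4}: {B0,B1} ∩ {B0,B1,B3,B4} = {B0,B1}; idom=B1
  B7: preds {B1,B3,B6,B8}: {B0,B1} ∩ {B0,B1,B3} ∩ {B0,B1,B3,B6} ∩ {B0,B1,B7,B8} = {B0,B1}; idom=B1

Frontier:
  B1←B0: walk · to B0
  B1←B5: walk B5→B1 to B0
  B5←B1: walk · to B1
  B5←B4: walk B4→B3 to B1
  B7←B1: walk · to B1
  B7←B3: walk B3 to B1
  B7←B6: walk B6→B3 to B1
  B7←B8: walk B8→B7 to B1
  DF(B0)=∅
  DF(B1)={B1}
  DF(B2)=∅
  DF(B3)={B5,B7}
  DF(B4)={B5}
  DF(B5)={B1}
  DF(B6)={B7}
  DF(B7)={B7}
  DF(B8)={B7}

DF(B1) = ["B1"]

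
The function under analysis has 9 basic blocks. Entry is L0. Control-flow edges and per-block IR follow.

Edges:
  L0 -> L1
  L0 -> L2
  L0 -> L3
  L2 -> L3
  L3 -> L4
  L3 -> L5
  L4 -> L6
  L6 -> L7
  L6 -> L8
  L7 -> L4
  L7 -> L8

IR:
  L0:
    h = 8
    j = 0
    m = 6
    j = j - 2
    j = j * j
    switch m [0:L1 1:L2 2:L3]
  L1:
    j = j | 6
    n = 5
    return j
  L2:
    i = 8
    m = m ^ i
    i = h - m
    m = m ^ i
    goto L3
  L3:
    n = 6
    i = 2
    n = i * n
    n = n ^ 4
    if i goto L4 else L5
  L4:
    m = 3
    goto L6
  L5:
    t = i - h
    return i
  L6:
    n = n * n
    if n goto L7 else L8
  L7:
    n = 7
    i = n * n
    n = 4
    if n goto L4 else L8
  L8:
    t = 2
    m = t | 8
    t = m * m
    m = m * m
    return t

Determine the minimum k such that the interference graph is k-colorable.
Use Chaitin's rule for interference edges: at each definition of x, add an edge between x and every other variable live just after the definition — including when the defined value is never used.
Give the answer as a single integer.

Answer: 4

Derivation:
def/use:
  L0: def={h,j,m} ue=∅
  L1: def={j,n} ue={j}
  L2: def={i,m} ue={h,m}
  L3: def={i,n} ue=∅
  L4: def={m} ue=∅
  L5: def={t} ue={h,i}
  L6: def={n} ue={n}
  L7: def={i,n} ue=∅
  L8: def={m,t} ue=∅

Live sets:
  live L0: ∅→{h,j,m}
  live L1: {j}→∅
  live L2: {h,m}→{h}
  live L3: {h}→{h,i,n}
  live L4: {n}→{n}
  live L5: {h,i}→∅
  live L6: {n}→∅
  live L7: ∅→{n}
  live L8: ∅→∅

Conflict graph:
  h: {i,j,m,n}
  i: {h,m,n,t}
  j: {h,m,n}
  m: {h,i,j,n,t}
  n: {h,i,j,m}
  t: {i,m}

Chromatic number:
  clique {h,i,m,n} ⇒ need ≥ 4
  assign h→R1 i→R2 j→R2 m→R0 n→R3 t→R1 — no edge inside a register ⇒ χ ≤ 4
  χ = 4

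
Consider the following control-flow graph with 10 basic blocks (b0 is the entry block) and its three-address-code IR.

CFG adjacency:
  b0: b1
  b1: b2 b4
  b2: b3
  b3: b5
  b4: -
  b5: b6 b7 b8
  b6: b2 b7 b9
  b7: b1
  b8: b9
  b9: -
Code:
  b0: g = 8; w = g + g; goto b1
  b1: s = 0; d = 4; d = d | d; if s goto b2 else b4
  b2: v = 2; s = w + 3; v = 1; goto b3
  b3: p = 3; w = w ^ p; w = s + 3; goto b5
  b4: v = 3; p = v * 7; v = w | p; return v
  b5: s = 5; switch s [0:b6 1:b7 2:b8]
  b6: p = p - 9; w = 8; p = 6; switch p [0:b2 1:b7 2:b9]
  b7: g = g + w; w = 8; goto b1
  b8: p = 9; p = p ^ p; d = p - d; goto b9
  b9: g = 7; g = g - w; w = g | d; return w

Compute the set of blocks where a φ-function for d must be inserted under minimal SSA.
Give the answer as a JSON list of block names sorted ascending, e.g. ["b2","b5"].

idom tree: b1←b0 b2←b1 b3←b2 b4←b1 b5←b3 b6←b5 b7←b5 b8←b5 b9←b5
Dom at joins:
  b1: preds {b0,b7}: {b0} ∩ {b0,b1,b2,b3,b5,b7} = {b0}; idom=b0
  b2: preds {b1,b6}: {b0,b1} ∩ {b0,b1,b2,b3,b5,b6} = {b0,b1}; idom=b1
  b7: preds {b5,b6}: {b0,b1,b2,b3,b5} ∩ {b0,b1,b2,b3,b5,b6} = {b0,b1,b2,b3,b5}; idom=b5
  b9: preds {b6,b8}: {b0,b1,b2,b3,b5,b6} ∩ {b0,b1,b2,b3,b5,b8} = {b0,b1,b2,b3,b5}; idom=b5

Frontier:
  join b1 pred b0: · stop@b0
  join b1 pred b7: b7→b5→b3→b2→b1 stop@b0
  join b2 pred b1: · stop@b1
  join b2 pred b6: b6→b5→b3→b2 stop@b1
  join b7 pred b5: · stop@b5
  join b7 pred b6: b6 stop@b5
  join b9 pred b6: b6 stop@b5
  join b9 pred b8: b8 stop@b5
  DF(b0)=∅
  DF(b1)={b1}
  DF(b2)={b1,b2}
  DF(b3)={b1,b2}
  DF(b4)=∅
  DF(b5)={b1,b2}
  DF(b6)={b2,b7,b9}
  DF(b7)={b1}
  DF(b8)={b9}
  DF(b9)=∅

φ for d: defs {b1,b8}
  DF⁺ = {b1,b9}

Answer: ["b1", "b9"]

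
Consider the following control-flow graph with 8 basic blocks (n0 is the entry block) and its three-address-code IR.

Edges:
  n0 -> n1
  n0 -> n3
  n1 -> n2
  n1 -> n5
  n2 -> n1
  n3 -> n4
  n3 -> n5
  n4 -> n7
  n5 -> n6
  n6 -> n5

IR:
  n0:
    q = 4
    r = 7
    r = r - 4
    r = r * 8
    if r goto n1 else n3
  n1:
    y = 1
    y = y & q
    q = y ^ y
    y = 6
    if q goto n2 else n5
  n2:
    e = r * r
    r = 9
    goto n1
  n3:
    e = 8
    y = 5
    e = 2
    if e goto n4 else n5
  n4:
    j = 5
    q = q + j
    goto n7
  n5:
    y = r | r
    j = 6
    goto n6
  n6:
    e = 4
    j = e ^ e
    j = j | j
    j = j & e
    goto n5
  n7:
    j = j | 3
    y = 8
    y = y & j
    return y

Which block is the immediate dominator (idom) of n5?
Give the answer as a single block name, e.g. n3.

Answer: n0

Derivation:
idom tree: n1←n0 n2←n1 n3←n0 n4←n3 n5←n0 n6←n5 n7←n4
Dom∩ at merges:
  n1: preds {n0,n2}: {n0} ∩ {n0,n1,n2} = {n0}; idom=n0
  n5: preds {n1,n3,n6}: {n0,n1} ∩ {n0,n3} ∩ {n0,n5,n6} = {n0}; idom=n0

idom(n5) = n0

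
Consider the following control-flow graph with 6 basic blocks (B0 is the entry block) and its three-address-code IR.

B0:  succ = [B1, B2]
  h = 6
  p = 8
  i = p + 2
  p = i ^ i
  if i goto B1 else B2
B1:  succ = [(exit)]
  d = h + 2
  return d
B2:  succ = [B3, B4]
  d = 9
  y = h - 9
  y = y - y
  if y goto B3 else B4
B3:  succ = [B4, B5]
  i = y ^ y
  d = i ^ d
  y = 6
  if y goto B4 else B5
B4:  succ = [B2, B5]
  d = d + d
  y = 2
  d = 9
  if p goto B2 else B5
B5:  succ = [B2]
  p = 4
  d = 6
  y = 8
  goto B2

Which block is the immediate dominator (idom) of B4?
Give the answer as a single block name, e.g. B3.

idom tree: B1←B0 B2←B0 B3←B2 B4←B2 B5←B2
Dom∩ at merges:
  B2: preds {B0,B4,B5}: {B0} ∩ {B0,B2,B4} ∩ {B0,B2,B5} = {B0}; idom=B0
  B4: preds {B2,B3}: {B0,B2} ∩ {B0,B2,B3} = {B0,B2}; idom=B2
  B5: preds {B3,B4}: {B0,B2,B3} ∩ {B0,B2,B4} = {B0,B2}; idom=B2

idom(B4) = B2

Answer: B2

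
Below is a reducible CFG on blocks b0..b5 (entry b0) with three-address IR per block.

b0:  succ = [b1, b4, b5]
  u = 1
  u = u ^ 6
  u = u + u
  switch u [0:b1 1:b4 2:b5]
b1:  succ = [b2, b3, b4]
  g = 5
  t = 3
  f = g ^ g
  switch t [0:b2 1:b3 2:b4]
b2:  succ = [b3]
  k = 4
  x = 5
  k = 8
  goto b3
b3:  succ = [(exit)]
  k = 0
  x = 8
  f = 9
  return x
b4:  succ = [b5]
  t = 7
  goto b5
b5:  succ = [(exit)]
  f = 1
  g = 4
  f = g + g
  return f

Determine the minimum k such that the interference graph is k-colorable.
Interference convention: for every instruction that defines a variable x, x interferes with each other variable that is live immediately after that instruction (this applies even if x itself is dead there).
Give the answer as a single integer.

Answer: 2

Derivation:
Block summaries:
  b0: def={u} ue=∅
  b1: def={f,g,t} ue=∅
  b2: def={k,x} ue=∅
  b3: def={f,k,x} ue=∅
  b4: def={t} ue=∅
  b5: def={f,g} ue=∅

Liveness:
  live b0: ∅→∅
  live b1: ∅→∅
  live b2: ∅→∅
  live b3: ∅→∅
  live b4: ∅→∅
  live b5: ∅→∅

Interfere edges:
  f — {t,x}
  g — {t}
  k — ∅
  t — {f,g}
  u — ∅
  x — {f}

Colouring:
  {f,t} pairwise interfere (2-clique) ⇒ χ ≥ 2
  assign f→r0 g→r0 k→r0 t→r1 u→r0 x→r1 — no edge inside a register ⇒ χ ≤ 2
  χ = 2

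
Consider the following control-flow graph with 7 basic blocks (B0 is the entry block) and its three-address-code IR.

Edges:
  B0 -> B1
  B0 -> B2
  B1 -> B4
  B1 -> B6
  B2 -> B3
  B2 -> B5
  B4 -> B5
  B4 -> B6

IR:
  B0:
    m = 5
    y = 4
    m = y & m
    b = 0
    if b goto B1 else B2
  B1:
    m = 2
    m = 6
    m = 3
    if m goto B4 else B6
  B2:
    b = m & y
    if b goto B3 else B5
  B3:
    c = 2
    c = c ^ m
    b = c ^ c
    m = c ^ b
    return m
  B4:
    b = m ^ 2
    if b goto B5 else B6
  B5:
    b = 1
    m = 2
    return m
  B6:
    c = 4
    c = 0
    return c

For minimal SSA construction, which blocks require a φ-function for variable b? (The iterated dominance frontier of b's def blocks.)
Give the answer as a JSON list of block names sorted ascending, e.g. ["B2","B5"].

idom tree: B1←B0 B2←B0 B3←B2 B4←B1 B5←B0 B6←B1
Dom∩ at merges:
  B5: preds {B2,B4}: {B0,B2} ∩ {B0,B1,B4} = {B0}; idom=B0
  B6: preds {B1,B4}: {B0,B1} ∩ {B0,B1,B4} = {B0,B1}; idom=B1

Frontier:
  B5←B2: walk B2 to B0
  B5←B4: walk B4→B1 to B0
  B6←B1: walk · to B1
  B6←B4: walk B4 to B1
  B0 → ∅
  B1 → {B5}
  B2 → {B5}
  B3 → ∅
  B4 → {B5,B6}
  B5 → ∅
  B6 → ∅

φ for b: defs {B0,B2,B3,B4,B5}
  DF⁺ = {B5,B6}

Answer: ["B5", "B6"]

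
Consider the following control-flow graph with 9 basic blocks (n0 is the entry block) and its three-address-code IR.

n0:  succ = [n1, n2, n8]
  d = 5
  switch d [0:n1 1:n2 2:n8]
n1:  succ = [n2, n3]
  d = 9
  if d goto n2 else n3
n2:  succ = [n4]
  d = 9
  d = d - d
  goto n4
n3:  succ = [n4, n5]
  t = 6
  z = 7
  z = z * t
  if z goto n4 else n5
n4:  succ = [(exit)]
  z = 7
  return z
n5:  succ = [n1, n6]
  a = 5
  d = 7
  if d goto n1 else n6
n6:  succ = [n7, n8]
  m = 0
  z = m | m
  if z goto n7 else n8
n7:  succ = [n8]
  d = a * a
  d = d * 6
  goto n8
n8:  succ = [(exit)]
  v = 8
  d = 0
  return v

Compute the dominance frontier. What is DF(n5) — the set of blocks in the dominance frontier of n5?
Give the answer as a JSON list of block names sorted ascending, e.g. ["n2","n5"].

idom tree: n1←n0 n2←n0 n3←n1 n4←n0 n5←n3 n6←n5 n7←n6 n8←n0
Dom∩ at merges:
  n1: preds {n0,n5}: {n0} ∩ {n0,n1,n3,n5} = {n0}; idom=n0
  n2: preds {n0,n1}: {n0} ∩ {n0,n1} = {n0}; idom=n0
  n4: preds {n2,n3}: {n0,n2} ∩ {n0,n1,n3} = {n0}; idom=n0
  n8: preds {n0,n6,n7}: {n0} ∩ {n0,n1,n3,n5,n6} ∩ {n0,n1,n3,n5,n6,n7} = {n0}; idom=n0

DF walk-up:
  n1←n0: walk · to n0
  n1←n5: walk n5→n3→n1 to n0
  n2←n0: walk · to n0
  n2←n1: walk n1 to n0
  n4←n2: walk n2 to n0
  n4←n3: walk n3→n1 to n0
  n8←n0: walk · to n0
  n8←n6: walk n6→n5→n3→n1 to n0
  n8←n7: walk n7→n6→n5→n3→n1 to n0
  n0 → ∅
  n1 → {n1,n2,n4,n8}
  n2 → {n4}
  n3 → {n1,n4,n8}
  n4 → ∅
  n5 → {n1,n8}
  n6 → {n8}
  n7 → {n8}
  n8 → ∅

DF(n5) = ["n1", "n8"]

Answer: ["n1", "n8"]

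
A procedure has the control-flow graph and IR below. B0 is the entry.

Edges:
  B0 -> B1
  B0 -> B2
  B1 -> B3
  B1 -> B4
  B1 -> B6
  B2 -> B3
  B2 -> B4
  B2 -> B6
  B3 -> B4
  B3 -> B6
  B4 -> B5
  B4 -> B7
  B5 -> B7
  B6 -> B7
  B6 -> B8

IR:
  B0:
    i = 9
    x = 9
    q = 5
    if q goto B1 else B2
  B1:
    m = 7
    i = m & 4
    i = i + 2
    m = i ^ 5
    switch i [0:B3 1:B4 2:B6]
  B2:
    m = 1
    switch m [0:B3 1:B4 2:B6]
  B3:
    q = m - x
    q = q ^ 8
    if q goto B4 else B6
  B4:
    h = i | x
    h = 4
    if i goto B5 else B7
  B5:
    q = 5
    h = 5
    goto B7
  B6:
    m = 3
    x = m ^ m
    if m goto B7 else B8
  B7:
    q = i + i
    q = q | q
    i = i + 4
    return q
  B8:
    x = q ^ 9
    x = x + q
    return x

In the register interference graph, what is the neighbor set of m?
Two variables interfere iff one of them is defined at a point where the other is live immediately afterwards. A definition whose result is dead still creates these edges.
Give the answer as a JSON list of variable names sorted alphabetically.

Per-block:
  B0: def={i,q,x} ue=∅
  B1: def={i,m} ue=∅
  B2: def={m} ue=∅
  B3: def={q} ue={m,x}
  B4: def={h} ue={i,x}
  B5: def={h,q} ue=∅
  B6: def={m,x} ue=∅
  B7: def={i,q} ue={i}
  B8: def={x} ue={q}

Liveness:
  B0 li=∅ lo={i,q,x}
  B1 li={q,x} lo={i,m,q,x}
  B2 li={i,q,x} lo={i,m,q,x}
  B3 li={i,m,x} lo={i,q,x}
  B4 li={i,x} lo={i}
  B5 li={i} lo={i}
  B6 li={i,q} lo={i,q}
  B7 li={i} lo=∅
  B8 li={q} lo=∅

Interfere edges:
  h — {i}
  i — {h,m,q,x}
  m — {i,q,x}
  q — {i,m,x}
  x — {i,m,q}

N(m) = ["i", "q", "x"]

Answer: ["i", "q", "x"]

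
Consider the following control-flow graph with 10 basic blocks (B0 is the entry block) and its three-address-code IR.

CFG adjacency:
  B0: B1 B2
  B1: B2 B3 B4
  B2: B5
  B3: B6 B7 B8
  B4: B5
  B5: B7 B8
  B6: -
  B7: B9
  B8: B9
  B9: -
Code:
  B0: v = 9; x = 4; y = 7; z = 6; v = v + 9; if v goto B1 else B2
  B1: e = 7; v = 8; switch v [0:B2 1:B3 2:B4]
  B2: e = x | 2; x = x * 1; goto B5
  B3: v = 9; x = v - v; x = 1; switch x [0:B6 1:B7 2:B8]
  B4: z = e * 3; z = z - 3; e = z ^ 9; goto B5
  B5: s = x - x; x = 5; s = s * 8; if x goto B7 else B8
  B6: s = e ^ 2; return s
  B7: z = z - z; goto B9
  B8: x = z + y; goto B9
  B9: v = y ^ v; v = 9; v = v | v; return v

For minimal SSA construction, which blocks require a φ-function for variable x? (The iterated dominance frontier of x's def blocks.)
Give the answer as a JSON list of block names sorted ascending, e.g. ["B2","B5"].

idom tree: B1←B0 B2←B0 B3←B1 B4←B1 B5←B0 B6←B3 B7←B0 B8←B0 B9←B0
Join-block Dom:
  B2: preds {B0,B1}: {B0} ∩ {B0,B1} = {B0}; idom=B0
  B5: preds {B2,B4}: {B0,B2} ∩ {B0,B1,B4} = {B0}; idom=B0
  B7: preds {B3,B5}: {B0,B1,B3} ∩ {B0,B5} = {B0}; idom=B0
  B8: preds {B3,B5}: {B0,B1,B3} ∩ {B0,B5} = {B0}; idom=B0
  B9: preds {B7,B8}: {B0,B7} ∩ {B0,B8} = {B0}; idom=B0

DF derivation:
  B2←B0: walk · to B0
  B2←B1: walk B1 to B0
  B5←B2: walk B2 to B0
  B5←B4: walk B4→B1 to B0
  B7←B3: walk B3→B1 to B0
  B7←B5: walk B5 to B0
  B8←B3: walk B3→B1 to B0
  B8←B5: walk B5 to B0
  B9←B7: walk B7 to B0
  B9←B8: walk B8 to B0
  DF(B0)=∅
  DF(B1)={B2,B5,B7,B8}
  DF(B2)={B5}
  DF(B3)={B7,B8}
  DF(B4)={B5}
  DF(B5)={B7,B8}
  DF(B6)=∅
  DF(B7)={B9}
  DF(B8)={B9}
  DF(B9)=∅

φ for x: defs {B0,B2,B3,B5,B8}
  DF⁺ = {B5,B7,B8,B9}

Answer: ["B5", "B7", "B8", "B9"]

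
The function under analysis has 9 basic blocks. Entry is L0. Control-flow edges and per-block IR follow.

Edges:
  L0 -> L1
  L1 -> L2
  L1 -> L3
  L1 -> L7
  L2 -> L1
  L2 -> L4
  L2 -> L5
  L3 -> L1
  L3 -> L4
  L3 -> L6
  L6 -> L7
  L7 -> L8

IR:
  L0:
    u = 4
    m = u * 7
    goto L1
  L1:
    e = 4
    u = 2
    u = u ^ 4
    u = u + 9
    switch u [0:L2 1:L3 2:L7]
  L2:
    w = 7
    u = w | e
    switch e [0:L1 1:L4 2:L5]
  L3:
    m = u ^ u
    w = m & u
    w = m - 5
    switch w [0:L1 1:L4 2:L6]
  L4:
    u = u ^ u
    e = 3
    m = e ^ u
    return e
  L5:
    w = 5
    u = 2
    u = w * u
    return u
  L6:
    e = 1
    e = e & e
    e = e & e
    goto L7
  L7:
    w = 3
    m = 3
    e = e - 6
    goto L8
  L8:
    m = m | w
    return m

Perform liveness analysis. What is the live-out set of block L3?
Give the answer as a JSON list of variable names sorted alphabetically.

Answer: ["u"]

Analysis:
Per-block:
  L0: {m,u} / ∅
  L1: {e,u} / ∅
  L2: {u,w} / {e}
  L3: {m,w} / {u}
  L4: {e,m,u} / {u}
  L5: {u,w} / ∅
  L6: {e} / ∅
  L7: {e,m,w} / {e}
  L8: {m} / {m,w}

Live sets:
  L0: in=∅ out=∅
  L1: in=∅ out={e,u}
  L2: in={e} out={u}
  L3: in={u} out={u}
  L4: in={u} out=∅
  L5: in=∅ out=∅
  L6: in=∅ out={e}
  L7: in={e} out={m,w}
  L8: in={m,w} out=∅

live-out(L3) = ["u"]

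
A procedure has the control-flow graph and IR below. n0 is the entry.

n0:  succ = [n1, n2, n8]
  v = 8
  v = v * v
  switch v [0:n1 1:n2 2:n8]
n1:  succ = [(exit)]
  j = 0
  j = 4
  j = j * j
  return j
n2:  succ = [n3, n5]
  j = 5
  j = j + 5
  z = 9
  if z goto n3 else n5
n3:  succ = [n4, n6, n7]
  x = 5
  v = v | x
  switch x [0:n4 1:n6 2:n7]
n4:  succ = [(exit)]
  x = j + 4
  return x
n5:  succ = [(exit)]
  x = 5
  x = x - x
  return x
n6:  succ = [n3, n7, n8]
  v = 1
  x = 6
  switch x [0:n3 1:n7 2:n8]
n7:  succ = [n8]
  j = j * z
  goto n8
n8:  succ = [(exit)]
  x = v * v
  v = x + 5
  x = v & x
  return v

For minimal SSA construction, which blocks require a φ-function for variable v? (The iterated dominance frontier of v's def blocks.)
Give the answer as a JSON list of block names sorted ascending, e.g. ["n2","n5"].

Answer: ["n3", "n7", "n8"]

Analysis:
idom tree: n1←n0 n2←n0 n3←n2 n4←n3 n5←n2 n6←n3 n7←n3 n8←n0
Dom∩ at merges:
  n3: preds {n2,n6}: {n0,n2} ∩ {n0,n2,n3,n6} = {n0,n2}; idom=n2
  n7: preds {n3,n6}: {n0,n2,n3} ∩ {n0,n2,n3,n6} = {n0,n2,n3}; idom=n3
  n8: preds {n0,n6,n7}: {n0} ∩ {n0,n2,n3,n6} ∩ {n0,n2,n3,n7} = {n0}; idom=n0

Frontier:
  join n3 pred n2: · stop@n2
  join n3 pred n6: n6→n3 stop@n2
  join n7 pred n3: · stop@n3
  join n7 pred n6: n6 stop@n3
  join n8 pred n0: · stop@n0
  join n8 pred n6: n6→n3→n2 stop@n0
  join n8 pred n7: n7→n3→n2 stop@n0
  n0 → ∅
  n1 → ∅
  n2 → {n8}
  n3 → {n3,n8}
  n4 → ∅
  n5 → ∅
  n6 → {n3,n7,n8}
  n7 → {n8}
  n8 → ∅

φ for v: defs {n0,n3,n6,n8}
  DF⁺ = {n3,n7,n8}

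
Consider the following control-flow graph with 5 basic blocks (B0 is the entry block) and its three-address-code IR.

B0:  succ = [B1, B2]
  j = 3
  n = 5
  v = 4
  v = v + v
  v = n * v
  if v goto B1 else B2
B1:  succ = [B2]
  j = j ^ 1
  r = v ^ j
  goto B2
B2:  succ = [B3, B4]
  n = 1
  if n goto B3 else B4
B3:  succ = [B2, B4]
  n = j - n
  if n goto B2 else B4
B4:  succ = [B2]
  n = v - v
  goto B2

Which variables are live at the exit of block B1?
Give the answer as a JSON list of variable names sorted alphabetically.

Block summaries:
  B0 def {j,n,v} use ∅
  B1 def {j,r} use {j,v}
  B2 def {n} use ∅
  B3 def {n} use {j,n}
  B4 def {n} use {v}

Liveness:
  B0 li=∅ lo={j,v}
  B1 li={j,v} lo={j,v}
  B2 li={j,v} lo={j,n,v}
  B3 li={j,n,v} lo={j,v}
  B4 li={j,v} lo={j,v}

live-out(B1) = ["j", "v"]

Answer: ["j", "v"]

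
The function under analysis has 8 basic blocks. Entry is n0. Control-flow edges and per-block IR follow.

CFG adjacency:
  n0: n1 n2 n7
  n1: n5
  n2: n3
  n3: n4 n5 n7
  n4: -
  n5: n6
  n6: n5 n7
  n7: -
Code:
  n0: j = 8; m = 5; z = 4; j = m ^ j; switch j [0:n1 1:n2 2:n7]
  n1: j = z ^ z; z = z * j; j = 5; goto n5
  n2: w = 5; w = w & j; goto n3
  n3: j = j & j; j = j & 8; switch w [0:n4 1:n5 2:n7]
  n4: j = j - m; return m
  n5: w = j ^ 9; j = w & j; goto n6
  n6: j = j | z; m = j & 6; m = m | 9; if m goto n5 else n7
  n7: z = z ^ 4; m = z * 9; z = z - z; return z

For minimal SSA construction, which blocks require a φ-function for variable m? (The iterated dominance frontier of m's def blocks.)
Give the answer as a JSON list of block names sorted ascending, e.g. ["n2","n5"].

Answer: ["n5", "n7"]

Working:
idom tree: n1←n0 n2←n0 n3←n2 n4←n3 n5←n0 n6←n5 n7←n0
Dom at joins:
  n5: preds {n1,n3,n6}: {n0,n1} ∩ {n0,n2,n3} ∩ {n0,n5,n6} = {n0}; idom=n0
  n7: preds {n0,n3,n6}: {n0} ∩ {n0,n2,n3} ∩ {n0,n5,n6} = {n0}; idom=n0

Frontier:
  join n5 pred n1: n1 stop@n0
  join n5 pred n3: n3→n2 stop@n0
  join n5 pred n6: n6→n5 stop@n0
  join n7 pred n0: · stop@n0
  join n7 pred n3: n3→n2 stop@n0
  join n7 pred n6: n6→n5 stop@n0
  DF(n0)=∅
  DF(n1)={n5}
  DF(n2)={n5,n7}
  DF(n3)={n5,n7}
  DF(n4)=∅
  DF(n5)={n5,n7}
  DF(n6)={n5,n7}
  DF(n7)=∅

φ for m: defs {n0,n6,n7}
  DF⁺ = {n5,n7}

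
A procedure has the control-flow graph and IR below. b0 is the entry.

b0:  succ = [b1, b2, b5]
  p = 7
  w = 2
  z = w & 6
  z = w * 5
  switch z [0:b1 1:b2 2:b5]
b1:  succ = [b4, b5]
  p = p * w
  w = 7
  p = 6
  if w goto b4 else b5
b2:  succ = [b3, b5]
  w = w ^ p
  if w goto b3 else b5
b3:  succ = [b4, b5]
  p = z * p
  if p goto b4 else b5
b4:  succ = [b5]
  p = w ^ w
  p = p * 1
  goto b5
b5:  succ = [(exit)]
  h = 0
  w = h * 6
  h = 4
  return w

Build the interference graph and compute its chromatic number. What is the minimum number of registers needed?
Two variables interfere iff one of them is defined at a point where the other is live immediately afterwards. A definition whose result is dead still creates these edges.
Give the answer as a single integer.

def/use:
  b0 def {p,w,z} use ∅
  b1 def {p,w} use {p,w}
  b2 def {w} use {p,w}
  b3 def {p} use {p,z}
  b4 def {p} use {w}
  b5 def {h,w} use ∅

Live sets:
  live b0: ∅→{p,w,z}
  live b1: {p,w}→{w}
  live b2: {p,w,z}→{p,w,z}
  live b3: {p,w,z}→{w}
  live b4: {w}→∅
  live b5: ∅→∅

Interference:
  h — {w}
  p — {w,z}
  w — {h,p,z}
  z — {p,w}

Colouring:
  lower bound: {p,w,z} mutually conflict ⇒ χ ≥ 3
  assign h→R1 p→R1 w→R0 z→R2 — no edge inside a register ⇒ χ ≤ 3
  χ = 3

Answer: 3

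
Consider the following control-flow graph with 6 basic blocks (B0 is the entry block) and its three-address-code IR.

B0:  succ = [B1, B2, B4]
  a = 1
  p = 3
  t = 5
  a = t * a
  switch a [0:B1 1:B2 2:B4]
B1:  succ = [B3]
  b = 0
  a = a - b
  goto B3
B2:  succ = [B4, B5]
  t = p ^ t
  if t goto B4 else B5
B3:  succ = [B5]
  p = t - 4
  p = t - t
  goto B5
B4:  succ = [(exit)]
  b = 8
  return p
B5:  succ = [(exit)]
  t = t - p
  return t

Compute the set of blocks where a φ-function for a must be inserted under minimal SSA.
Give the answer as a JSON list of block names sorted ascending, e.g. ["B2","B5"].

idom tree: B1←B0 B2←B0 B3←B1 B4←B0 B5←B0
Dom∩ at merges:
  B4: preds {B0,B2}: {B0} ∩ {B0,B2} = {B0}; idom=B0
  B5: preds {B2,B3}: {B0,B2} ∩ {B0,B1,B3} = {B0}; idom=B0

DF walk-up:
  B4←B0: walk · to B0
  B4←B2: walk B2 to B0
  B5←B2: walk B2 to B0
  B5←B3: walk B3→B1 to B0
  B0 → ∅
  B1 → {B5}
  B2 → {B4,B5}
  B3 → {B5}
  B4 → ∅
  B5 → ∅

φ for a: defs {B0,B1}
  DF⁺ = {B5}

Answer: ["B5"]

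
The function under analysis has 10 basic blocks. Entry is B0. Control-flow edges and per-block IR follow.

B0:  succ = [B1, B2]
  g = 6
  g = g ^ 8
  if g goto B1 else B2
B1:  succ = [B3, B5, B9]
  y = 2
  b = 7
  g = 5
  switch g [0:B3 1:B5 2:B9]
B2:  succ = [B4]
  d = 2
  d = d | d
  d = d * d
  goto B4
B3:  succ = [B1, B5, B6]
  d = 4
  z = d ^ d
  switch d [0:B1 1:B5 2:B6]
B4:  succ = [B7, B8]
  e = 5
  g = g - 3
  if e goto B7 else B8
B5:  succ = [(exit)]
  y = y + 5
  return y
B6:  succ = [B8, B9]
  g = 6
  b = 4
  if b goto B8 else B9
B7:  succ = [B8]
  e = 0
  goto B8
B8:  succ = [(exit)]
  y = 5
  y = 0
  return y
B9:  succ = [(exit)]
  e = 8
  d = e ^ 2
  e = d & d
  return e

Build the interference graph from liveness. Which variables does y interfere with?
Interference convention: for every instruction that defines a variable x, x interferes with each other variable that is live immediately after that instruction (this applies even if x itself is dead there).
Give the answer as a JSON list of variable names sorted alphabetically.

Answer: ["b", "d", "g", "z"]

Analysis:
Block summaries:
  B0: {g} / ∅
  B1: {b,g,y} / ∅
  B2: {d} / ∅
  B3: {d,z} / ∅
  B4: {e,g} / {g}
  B5: {y} / {y}
  B6: {b,g} / ∅
  B7: {e} / ∅
  B8: {y} / ∅
  B9: {d,e} / ∅

Live sets:
  B0 li=∅ lo={g}
  B1 li=∅ lo={y}
  B2 li={g} lo={g}
  B3 li={y} lo={y}
  B4 li={g} lo=∅
  B5 li={y} lo=∅
  B6 li=∅ lo=∅
  B7 li=∅ lo=∅
  B8 li=∅ lo=∅
  B9 li=∅ lo=∅

Conflict graph:
  b: {y}
  d: {g,y,z}
  e: {g}
  g: {d,e,y}
  y: {b,d,g,z}
  z: {d,y}

N(y) = ["b", "d", "g", "z"]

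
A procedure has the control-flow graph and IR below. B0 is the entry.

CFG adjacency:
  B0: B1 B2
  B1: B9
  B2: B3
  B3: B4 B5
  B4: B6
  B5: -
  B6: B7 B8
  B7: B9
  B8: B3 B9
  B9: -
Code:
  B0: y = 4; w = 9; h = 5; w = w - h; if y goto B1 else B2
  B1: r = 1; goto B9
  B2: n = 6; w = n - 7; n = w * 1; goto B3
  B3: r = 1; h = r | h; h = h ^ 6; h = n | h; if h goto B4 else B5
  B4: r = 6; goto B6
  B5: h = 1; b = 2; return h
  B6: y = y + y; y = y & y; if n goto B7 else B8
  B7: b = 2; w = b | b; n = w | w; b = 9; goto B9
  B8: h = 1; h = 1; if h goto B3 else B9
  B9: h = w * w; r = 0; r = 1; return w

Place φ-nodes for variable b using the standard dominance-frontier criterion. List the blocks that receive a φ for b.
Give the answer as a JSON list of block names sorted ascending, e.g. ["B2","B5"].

Answer: ["B9"]

Derivation:
idom tree: B1←B0 B2←B0 B3←B2 B4←B3 B5←B3 B6←B4 B7←B6 B8←B6 B9←B0
Dom at joins:
  B3: preds {B2,B8}: {B0,B2} ∩ {B0,B2,B3,B4,B6,B8} = {B0,B2}; idom=B2
  B9: preds {B1,B7,B8}: {B0,B1} ∩ {B0,B2,B3,B4,B6,B7} ∩ {B0,B2,B3,B4,B6,B8} = {B0}; idom=B0

DF derivation:
  join B3 pred B2: · stop@B2
  join B3 pred B8: B8→B6→B4→B3 stop@B2
  join B9 pred B1: B1 stop@B0
  join B9 pred B7: B7→B6→B4→B3→B2 stop@B0
  join B9 pred B8: B8→B6→B4→B3→B2 stop@B0
  B0 → ∅
  B1 → {B9}
  B2 → {B9}
  B3 → {B3,B9}
  B4 → {B3,B9}
  B5 → ∅
  B6 → {B3,B9}
  B7 → {B9}
  B8 → {B3,B9}
  B9 → ∅

φ for b: defs {B5,B7}
  DF⁺ = {B9}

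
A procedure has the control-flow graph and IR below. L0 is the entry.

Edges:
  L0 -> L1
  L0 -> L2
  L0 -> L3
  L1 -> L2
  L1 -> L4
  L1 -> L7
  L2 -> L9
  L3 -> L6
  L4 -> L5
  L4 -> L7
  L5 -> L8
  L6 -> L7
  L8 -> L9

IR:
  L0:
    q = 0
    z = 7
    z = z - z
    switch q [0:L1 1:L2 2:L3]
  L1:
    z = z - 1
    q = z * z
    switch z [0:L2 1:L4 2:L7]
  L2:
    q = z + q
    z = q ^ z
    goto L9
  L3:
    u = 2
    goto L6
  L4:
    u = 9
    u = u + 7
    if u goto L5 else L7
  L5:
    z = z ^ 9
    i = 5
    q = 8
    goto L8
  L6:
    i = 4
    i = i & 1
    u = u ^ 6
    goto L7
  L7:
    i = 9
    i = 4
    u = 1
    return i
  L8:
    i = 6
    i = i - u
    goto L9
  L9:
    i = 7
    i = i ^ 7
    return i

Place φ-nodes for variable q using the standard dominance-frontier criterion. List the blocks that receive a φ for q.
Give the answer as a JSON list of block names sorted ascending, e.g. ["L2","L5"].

idom tree: L1←L0 L2←L0 L3←L0 L4←L1 L5←L4 L6←L3 L7←L0 L8←L5 L9←L0
Dom at joins:
  L2: preds {L0,L1}: {L0} ∩ {L0,L1} = {L0}; idom=L0
  L7: preds {L1,L4,L6}: {L0,L1} ∩ {L0,L1,L4} ∩ {L0,L3,L6} = {L0}; idom=L0
  L9: preds {L2,L8}: {L0,L2} ∩ {L0,L1,L4,L5,L8} = {L0}; idom=L0

DF walk-up:
  L2←L0: walk · to L0
  L2←L1: walk L1 to L0
  L7←L1: walk L1 to L0
  L7←L4: walk L4→L1 to L0
  L7←L6: walk L6→L3 to L0
  L9←L2: walk L2 to L0
  L9←L8: walk L8→L5→L4→L1 to L0
  L0 → ∅
  L1 → {L2,L7,L9}
  L2 → {L9}
  L3 → {L7}
  L4 → {L7,L9}
  L5 → {L9}
  L6 → {L7}
  L7 → ∅
  L8 → {L9}
  L9 → ∅

φ for q: defs {L0,L1,L2,L5}
  DF⁺ = {L2,L7,L9}

Answer: ["L2", "L7", "L9"]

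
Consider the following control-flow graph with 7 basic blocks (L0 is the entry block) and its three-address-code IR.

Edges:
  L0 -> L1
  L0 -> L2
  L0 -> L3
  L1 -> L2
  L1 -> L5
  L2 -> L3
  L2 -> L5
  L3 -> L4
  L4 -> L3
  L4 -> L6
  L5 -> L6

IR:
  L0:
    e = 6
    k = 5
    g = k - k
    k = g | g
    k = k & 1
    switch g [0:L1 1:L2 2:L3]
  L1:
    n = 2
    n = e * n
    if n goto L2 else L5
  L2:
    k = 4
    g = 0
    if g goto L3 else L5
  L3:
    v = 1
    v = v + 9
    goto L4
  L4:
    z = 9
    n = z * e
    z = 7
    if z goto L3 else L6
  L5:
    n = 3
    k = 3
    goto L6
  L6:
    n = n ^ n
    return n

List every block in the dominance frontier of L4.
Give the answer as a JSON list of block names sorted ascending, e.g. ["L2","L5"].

idom tree: L1←L0 L2←L0 L3←L0 L4←L3 L5←L0 L6←L0
Dom∩ at merges:
  L2: preds {L0,L1}: {L0} ∩ {L0,L1} = {L0}; idom=L0
  L3: preds {L0,L2,L4}: {L0} ∩ {L0,L2} ∩ {L0,L3,L4} = {L0}; idom=L0
  L5: preds {L1,L2}: {L0,L1} ∩ {L0,L2} = {L0}; idom=L0
  L6: preds {L4,L5}: {L0,L3,L4} ∩ {L0,L5} = {L0}; idom=L0

Frontier:
  join L2 pred L0: · stop@L0
  join L2 pred L1: L1 stop@L0
  join L3 pred L0: · stop@L0
  join L3 pred L2: L2 stop@L0
  join L3 pred L4: L4→L3 stop@L0
  join L5 pred L1: L1 stop@L0
  join L5 pred L2: L2 stop@L0
  join L6 pred L4: L4→L3 stop@L0
  join L6 pred L5: L5 stop@L0
  L0 → ∅
  L1 → {L2,L5}
  L2 → {L3,L5}
  L3 → {L3,L6}
  L4 → {L3,L6}
  L5 → {L6}
  L6 → ∅

DF(L4) = ["L3", "L6"]

Answer: ["L3", "L6"]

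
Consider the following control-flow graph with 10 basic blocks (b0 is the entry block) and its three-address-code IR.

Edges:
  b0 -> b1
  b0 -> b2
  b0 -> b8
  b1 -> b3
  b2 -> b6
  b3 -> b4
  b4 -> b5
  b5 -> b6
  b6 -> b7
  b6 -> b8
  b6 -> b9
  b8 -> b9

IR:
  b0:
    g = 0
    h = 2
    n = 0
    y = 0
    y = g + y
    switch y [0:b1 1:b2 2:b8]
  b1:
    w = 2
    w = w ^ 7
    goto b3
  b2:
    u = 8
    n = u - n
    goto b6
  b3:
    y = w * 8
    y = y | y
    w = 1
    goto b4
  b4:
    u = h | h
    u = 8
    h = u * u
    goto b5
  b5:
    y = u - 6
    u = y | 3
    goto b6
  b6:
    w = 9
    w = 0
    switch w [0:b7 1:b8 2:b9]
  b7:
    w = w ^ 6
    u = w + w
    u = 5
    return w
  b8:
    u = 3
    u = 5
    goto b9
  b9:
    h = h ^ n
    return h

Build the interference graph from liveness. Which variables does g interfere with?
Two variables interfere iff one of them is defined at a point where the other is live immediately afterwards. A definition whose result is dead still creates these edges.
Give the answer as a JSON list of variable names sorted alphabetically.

Block summaries:
  b0 def {g,h,n,y} use ∅
  b1 def {w} use ∅
  b2 def {n,u} use {n}
  b3 def {w,y} use {w}
  b4 def {h,u} use {h}
  b5 def {u,y} use {u}
  b6 def {w} use ∅
  b7 def {u,w} use {w}
  b8 def {u} use ∅
  b9 def {h} use {h,n}

Liveness:
  b0 li=∅ lo={h,n}
  b1 li={h,n} lo={h,n,w}
  b2 li={h,n} lo={h,n}
  b3 li={h,n,w} lo={h,n}
  b4 li={h,n} lo={h,n,u}
  b5 li={h,n,u} lo={h,n}
  b6 li={h,n} lo={h,n,w}
  b7 li={w} lo=∅
  b8 li={h,n} lo={h,n}
  b9 li={h,n} lo=∅

Conflict graph:
  g — {h,n,y}
  h — {g,n,u,w,y}
  n — {g,h,u,w,y}
  u — {h,n,w}
  w — {h,n,u}
  y — {g,h,n}

N(g) = ["h", "n", "y"]

Answer: ["h", "n", "y"]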